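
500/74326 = 250/37163 = 0.01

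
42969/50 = 42969/50 = 859.38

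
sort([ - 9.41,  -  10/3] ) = [-9.41, -10/3]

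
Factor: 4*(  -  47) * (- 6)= 1128= 2^3*3^1*47^1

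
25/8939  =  25/8939 = 0.00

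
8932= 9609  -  677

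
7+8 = 15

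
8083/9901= 8083/9901 = 0.82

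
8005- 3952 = 4053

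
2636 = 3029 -393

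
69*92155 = 6358695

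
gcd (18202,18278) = 38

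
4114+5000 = 9114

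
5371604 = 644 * 8341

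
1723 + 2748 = 4471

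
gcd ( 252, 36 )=36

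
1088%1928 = 1088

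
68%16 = 4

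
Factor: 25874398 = 2^1 * 11^2*31^1*3449^1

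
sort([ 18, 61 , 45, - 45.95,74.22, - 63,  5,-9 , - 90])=[ - 90, - 63, - 45.95, - 9,5, 18,45,61 , 74.22]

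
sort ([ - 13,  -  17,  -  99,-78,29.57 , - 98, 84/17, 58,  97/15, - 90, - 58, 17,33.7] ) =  [ - 99, - 98,  -  90, - 78, - 58,-17, - 13,  84/17, 97/15,17,  29.57, 33.7 , 58]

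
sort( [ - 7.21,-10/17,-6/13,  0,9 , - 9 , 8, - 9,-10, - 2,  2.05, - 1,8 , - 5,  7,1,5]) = [-10, - 9, - 9,-7.21,-5,  -  2, - 1, - 10/17,-6/13,0,  1, 2.05,5  ,  7, 8, 8, 9 ]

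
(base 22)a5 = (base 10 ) 225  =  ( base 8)341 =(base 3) 22100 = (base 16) e1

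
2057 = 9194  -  7137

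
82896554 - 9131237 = 73765317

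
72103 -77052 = -4949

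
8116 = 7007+1109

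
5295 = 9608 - 4313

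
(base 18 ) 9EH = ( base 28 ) 41L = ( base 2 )110001110001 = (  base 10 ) 3185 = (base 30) 3g5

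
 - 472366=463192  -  935558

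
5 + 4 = 9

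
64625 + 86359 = 150984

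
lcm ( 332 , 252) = 20916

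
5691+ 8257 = 13948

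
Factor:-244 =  - 2^2 * 61^1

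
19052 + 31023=50075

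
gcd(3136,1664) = 64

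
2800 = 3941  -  1141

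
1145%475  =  195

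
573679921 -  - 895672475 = 1469352396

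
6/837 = 2/279 =0.01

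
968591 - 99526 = 869065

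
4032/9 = 448 =448.00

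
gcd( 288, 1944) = 72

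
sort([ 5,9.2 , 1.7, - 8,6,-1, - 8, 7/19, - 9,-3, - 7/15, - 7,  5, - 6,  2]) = [  -  9, - 8, - 8, - 7,-6, - 3, - 1 , - 7/15, 7/19, 1.7, 2 , 5,5, 6,  9.2 ] 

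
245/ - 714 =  - 35/102  =  - 0.34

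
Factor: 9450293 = 463^1*20411^1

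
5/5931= 5/5931 = 0.00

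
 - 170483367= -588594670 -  - 418111303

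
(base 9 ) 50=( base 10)45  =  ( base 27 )1i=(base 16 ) 2d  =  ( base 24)1l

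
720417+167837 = 888254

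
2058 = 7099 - 5041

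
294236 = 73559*4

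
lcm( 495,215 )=21285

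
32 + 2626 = 2658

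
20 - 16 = 4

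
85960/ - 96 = -896 + 7/12 = - 895.42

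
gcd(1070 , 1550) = 10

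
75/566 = 75/566 = 0.13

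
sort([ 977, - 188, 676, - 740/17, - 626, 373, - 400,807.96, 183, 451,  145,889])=[-626, -400,-188, - 740/17,145, 183,373, 451,676, 807.96,889, 977]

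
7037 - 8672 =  - 1635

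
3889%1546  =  797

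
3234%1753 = 1481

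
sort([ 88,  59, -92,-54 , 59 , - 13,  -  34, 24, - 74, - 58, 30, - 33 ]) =[- 92, - 74, - 58, - 54,-34,- 33, - 13, 24  ,  30, 59,59,88]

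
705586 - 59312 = 646274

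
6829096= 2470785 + 4358311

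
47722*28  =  1336216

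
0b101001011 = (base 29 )BC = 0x14B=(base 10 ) 331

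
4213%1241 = 490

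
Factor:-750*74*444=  - 24642000 = - 2^4*3^2*5^3*37^2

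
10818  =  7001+3817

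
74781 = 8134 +66647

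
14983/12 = 14983/12 = 1248.58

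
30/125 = 6/25 = 0.24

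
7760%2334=758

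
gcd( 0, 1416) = 1416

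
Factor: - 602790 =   -  2^1*3^1*5^1*71^1*283^1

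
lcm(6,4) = 12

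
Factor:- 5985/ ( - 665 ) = 9  =  3^2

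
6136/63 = 6136/63 = 97.40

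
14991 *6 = 89946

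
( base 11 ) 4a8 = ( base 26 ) N4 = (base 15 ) 2A2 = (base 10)602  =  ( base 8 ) 1132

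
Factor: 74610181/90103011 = 3^( - 1 )*263^( - 1) * 114199^( - 1)*74610181^1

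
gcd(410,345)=5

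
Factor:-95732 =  - 2^2*7^1*13^1*263^1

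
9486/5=9486/5 = 1897.20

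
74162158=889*83422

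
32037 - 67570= - 35533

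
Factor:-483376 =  - 2^4*30211^1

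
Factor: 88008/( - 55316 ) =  - 2^1*3^1*19^1*193^1*13829^( - 1 ) = - 22002/13829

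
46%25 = 21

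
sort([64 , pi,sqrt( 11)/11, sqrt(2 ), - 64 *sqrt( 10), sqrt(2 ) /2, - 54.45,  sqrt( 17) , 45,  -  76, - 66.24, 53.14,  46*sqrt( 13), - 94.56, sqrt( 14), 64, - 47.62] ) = [ - 64 * sqrt(10 ), - 94.56, - 76, - 66.24, - 54.45,  -  47.62,sqrt(11) /11,sqrt( 2)/2, sqrt( 2),pi  ,  sqrt( 14),sqrt( 17 ),45,53.14, 64,64,  46*sqrt (13 ) ]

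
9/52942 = 9/52942 = 0.00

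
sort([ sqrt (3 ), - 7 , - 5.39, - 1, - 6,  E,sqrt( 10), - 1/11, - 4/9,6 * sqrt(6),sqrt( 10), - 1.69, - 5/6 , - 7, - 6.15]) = [ - 7, - 7,  -  6.15, - 6, - 5.39, - 1.69, - 1, - 5/6, - 4/9,  -  1/11, sqrt (3),E, sqrt ( 10), sqrt(10),6 * sqrt (6)]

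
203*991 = 201173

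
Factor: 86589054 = 2^1*3^3 * 1603501^1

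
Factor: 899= 29^1*31^1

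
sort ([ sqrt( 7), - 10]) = [- 10, sqrt (7) ] 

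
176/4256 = 11/266 = 0.04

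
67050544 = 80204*836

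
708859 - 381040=327819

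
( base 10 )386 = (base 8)602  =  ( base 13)239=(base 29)D9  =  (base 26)em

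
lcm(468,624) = 1872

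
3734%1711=312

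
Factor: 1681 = 41^2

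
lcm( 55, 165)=165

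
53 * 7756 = 411068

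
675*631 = 425925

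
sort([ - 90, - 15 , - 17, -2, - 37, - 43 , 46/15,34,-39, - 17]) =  [ - 90, - 43, - 39 , - 37 , -17, - 17, - 15, - 2, 46/15,34] 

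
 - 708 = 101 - 809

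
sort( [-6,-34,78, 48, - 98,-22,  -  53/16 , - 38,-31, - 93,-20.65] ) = [ - 98,-93,-38,-34, - 31, - 22, - 20.65,-6 ,  -  53/16 , 48,78]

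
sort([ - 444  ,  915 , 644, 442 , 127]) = [- 444, 127,442,644, 915] 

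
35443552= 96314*368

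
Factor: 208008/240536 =3^5*281^( - 1) = 243/281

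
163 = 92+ 71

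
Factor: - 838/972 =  -2^(- 1)*3^(-5)*419^1=- 419/486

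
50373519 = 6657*7567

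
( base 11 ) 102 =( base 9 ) 146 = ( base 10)123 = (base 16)7B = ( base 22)5d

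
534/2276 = 267/1138 =0.23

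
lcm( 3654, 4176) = 29232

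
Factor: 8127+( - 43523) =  - 35396= - 2^2*8849^1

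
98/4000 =49/2000 = 0.02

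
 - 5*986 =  - 4930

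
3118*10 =31180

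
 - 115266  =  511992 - 627258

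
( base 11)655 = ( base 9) 1063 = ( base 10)786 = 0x312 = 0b1100010010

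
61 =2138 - 2077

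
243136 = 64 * 3799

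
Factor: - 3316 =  - 2^2*829^1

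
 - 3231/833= - 3231/833=   - 3.88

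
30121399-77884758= - 47763359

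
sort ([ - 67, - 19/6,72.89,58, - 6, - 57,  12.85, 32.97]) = [-67,- 57, - 6 , - 19/6 , 12.85,32.97, 58 , 72.89]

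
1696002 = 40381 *42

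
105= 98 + 7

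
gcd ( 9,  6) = 3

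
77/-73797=  -  77/73797 =- 0.00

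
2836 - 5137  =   - 2301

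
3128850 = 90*34765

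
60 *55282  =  3316920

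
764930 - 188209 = 576721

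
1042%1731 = 1042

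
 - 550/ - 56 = 9  +  23/28 = 9.82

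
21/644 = 3/92 = 0.03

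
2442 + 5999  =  8441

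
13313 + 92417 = 105730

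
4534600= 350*12956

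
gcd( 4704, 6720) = 672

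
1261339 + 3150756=4412095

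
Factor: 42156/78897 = 2^2*3^1*7^( - 1)*13^(-1 )*17^( - 2 )*1171^1 = 14052/26299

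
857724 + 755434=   1613158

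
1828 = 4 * 457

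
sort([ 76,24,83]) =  [ 24,76, 83] 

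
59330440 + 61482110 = 120812550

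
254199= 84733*3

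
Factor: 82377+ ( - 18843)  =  63534 = 2^1*3^1*10589^1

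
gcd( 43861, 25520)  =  1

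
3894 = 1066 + 2828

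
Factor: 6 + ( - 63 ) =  - 57 = -3^1*19^1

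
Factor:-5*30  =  -2^1*3^1 * 5^2=- 150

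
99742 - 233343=-133601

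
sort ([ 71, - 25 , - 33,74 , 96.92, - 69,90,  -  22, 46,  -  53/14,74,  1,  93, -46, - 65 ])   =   [-69, - 65, - 46  , -33, - 25, - 22 ,-53/14,1,46,71,74,74,90,93,96.92]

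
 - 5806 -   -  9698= 3892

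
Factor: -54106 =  - 2^1*13^1*2081^1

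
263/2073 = 263/2073 = 0.13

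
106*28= 2968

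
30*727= 21810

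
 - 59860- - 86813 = 26953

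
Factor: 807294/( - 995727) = -269098/331909 = - 2^1*157^1*857^1*331909^(  -  1)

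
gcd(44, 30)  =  2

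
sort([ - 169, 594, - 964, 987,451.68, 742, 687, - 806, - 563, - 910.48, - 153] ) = [ - 964, - 910.48, - 806, - 563, - 169, - 153,451.68, 594, 687, 742, 987 ] 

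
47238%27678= 19560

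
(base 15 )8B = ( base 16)83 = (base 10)131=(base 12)ab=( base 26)51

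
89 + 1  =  90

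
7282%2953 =1376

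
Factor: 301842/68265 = 2^1 * 5^ ( - 1 )*37^( - 1)*409^1 = 818/185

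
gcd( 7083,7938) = 9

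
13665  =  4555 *3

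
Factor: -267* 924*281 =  - 69324948 = -2^2*3^2*7^1* 11^1 * 89^1 * 281^1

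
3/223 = 3/223 = 0.01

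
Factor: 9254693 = 7^1*547^1*2417^1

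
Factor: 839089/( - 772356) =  - 2^( - 2)*3^( - 1 )*13^( - 1)*127^1*4951^( - 1 )*6607^1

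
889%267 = 88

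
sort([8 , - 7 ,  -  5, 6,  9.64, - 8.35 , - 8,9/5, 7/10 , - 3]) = [-8.35 , -8, - 7,-5, - 3,7/10,9/5,  6 , 8,9.64]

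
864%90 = 54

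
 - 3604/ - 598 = 6 + 8/299 = 6.03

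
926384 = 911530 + 14854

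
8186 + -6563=1623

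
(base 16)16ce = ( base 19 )g35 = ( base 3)22000020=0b1011011001110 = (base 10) 5838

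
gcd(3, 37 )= 1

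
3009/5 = 601 + 4/5 = 601.80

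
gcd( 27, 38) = 1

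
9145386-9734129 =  -588743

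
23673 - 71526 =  - 47853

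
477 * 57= 27189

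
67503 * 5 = 337515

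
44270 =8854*5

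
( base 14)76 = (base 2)1101000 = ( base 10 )104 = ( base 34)32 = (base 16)68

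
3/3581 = 3/3581 = 0.00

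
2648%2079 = 569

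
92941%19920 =13261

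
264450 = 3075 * 86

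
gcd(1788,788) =4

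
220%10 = 0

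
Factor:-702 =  - 2^1*3^3*13^1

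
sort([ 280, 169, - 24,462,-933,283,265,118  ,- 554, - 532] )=[ - 933,-554, - 532,-24, 118 , 169, 265, 280,  283,462]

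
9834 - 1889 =7945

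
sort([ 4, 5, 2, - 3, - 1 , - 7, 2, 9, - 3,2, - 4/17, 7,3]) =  [ - 7, - 3, - 3, - 1, - 4/17, 2, 2,2,  3, 4, 5, 7, 9]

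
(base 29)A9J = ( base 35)73A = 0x21f2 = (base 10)8690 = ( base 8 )20762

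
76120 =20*3806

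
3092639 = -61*(  -  50699)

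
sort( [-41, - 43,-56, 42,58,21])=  [ - 56, -43, - 41, 21,42,58]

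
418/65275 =418/65275 = 0.01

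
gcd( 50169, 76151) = 1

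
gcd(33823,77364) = 1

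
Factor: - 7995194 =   -  2^1 * 3997597^1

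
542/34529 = 542/34529 = 0.02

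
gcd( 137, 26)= 1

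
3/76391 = 3/76391 =0.00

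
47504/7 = 6786 + 2/7 = 6786.29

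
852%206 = 28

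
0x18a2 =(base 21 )E66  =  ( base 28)816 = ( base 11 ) 4813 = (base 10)6306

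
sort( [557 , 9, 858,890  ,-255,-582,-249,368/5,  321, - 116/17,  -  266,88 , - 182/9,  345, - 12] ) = [-582, - 266, -255 , - 249, - 182/9, - 12,-116/17, 9, 368/5 , 88, 321,  345, 557 , 858, 890 ] 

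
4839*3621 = 17522019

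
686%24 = 14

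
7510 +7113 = 14623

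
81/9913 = 81/9913 = 0.01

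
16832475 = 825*20403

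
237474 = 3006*79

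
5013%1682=1649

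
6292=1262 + 5030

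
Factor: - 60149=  - 60149^1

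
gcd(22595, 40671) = 4519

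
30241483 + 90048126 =120289609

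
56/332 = 14/83  =  0.17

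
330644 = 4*82661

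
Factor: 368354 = 2^1 * 7^1*83^1 * 317^1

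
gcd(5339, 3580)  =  1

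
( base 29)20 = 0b111010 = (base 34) 1o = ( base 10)58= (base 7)112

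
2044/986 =1022/493 = 2.07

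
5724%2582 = 560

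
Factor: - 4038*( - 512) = 2067456 = 2^10*3^1*673^1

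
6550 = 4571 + 1979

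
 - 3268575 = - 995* 3285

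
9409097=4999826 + 4409271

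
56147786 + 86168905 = 142316691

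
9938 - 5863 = 4075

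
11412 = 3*3804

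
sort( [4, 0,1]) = [ 0,1, 4 ] 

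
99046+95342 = 194388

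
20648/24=2581/3=860.33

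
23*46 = 1058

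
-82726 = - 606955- - 524229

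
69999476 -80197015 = - 10197539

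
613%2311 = 613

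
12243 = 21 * 583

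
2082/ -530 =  - 4+ 19/265 = - 3.93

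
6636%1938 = 822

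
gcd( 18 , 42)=6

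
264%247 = 17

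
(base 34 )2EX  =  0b101100000101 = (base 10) 2821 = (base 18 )8CD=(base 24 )4LD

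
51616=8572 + 43044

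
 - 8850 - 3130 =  - 11980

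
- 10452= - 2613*4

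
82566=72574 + 9992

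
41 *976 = 40016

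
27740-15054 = 12686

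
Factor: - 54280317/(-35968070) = 2^( - 1)*3^1*5^( - 1)*7^1*13^1*37^(- 1 )* 41^( - 1)* 2371^ ( -1 )*198829^1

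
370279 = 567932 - 197653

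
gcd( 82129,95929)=1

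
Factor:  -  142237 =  - 142237^1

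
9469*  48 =454512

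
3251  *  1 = 3251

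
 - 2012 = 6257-8269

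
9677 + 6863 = 16540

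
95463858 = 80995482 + 14468376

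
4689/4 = 1172 + 1/4=1172.25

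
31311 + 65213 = 96524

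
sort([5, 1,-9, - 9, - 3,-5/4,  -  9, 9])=[-9, - 9, - 9,- 3, - 5/4, 1 , 5,9 ] 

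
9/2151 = 1/239 = 0.00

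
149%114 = 35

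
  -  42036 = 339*( - 124) 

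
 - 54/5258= - 1 + 2602/2629 = - 0.01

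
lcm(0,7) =0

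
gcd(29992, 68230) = 2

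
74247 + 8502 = 82749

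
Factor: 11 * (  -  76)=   -  2^2*11^1 *19^1 = - 836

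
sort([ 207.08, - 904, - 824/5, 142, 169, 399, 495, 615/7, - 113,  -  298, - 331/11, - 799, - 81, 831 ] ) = [ - 904,- 799, - 298,-824/5,-113, - 81, - 331/11, 615/7,142, 169 , 207.08 , 399,  495, 831]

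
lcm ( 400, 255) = 20400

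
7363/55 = 133 + 48/55 =133.87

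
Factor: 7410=2^1 *3^1*5^1*13^1*19^1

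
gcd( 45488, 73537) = 1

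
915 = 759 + 156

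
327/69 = 109/23 =4.74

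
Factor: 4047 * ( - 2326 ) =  - 2^1*3^1* 19^1*71^1 * 1163^1 = - 9413322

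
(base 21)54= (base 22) 4L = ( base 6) 301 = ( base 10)109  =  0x6D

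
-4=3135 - 3139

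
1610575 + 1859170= 3469745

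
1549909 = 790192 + 759717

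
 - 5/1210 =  - 1/242 = - 0.00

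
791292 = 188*4209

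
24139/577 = 24139/577= 41.84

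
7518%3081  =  1356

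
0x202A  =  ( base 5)230414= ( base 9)12258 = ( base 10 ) 8234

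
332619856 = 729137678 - 396517822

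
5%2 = 1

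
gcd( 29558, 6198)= 2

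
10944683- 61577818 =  - 50633135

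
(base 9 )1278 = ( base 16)3C2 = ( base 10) 962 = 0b1111000010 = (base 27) 18h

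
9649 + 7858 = 17507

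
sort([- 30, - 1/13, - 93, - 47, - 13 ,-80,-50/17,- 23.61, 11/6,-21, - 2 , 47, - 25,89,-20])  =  [-93, - 80, - 47, - 30, - 25, - 23.61, -21, - 20,  -  13, - 50/17, - 2, - 1/13, 11/6,47,89]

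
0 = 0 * 4097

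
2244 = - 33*( - 68 ) 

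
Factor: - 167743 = - 43^1*47^1*83^1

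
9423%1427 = 861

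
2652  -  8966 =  - 6314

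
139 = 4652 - 4513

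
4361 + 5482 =9843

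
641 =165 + 476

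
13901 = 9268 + 4633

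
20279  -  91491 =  - 71212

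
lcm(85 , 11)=935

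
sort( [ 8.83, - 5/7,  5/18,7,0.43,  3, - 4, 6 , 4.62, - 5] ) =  [ - 5, - 4, - 5/7,5/18,  0.43,3,  4.62,  6,7,8.83]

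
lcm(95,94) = 8930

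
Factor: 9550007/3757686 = 2^( -1)*3^( - 1 )*41^1  *163^1*271^( - 1 )*1429^1*2311^( - 1)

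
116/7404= 29/1851  =  0.02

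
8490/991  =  8 + 562/991 = 8.57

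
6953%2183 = 404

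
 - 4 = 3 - 7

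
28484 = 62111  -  33627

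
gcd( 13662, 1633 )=23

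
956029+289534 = 1245563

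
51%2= 1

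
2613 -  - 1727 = 4340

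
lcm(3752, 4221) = 33768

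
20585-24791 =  - 4206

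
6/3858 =1/643 = 0.00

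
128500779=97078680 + 31422099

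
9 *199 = 1791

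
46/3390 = 23/1695 = 0.01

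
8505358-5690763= 2814595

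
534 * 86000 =45924000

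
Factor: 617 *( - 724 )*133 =-59412164 = -2^2 * 7^1* 19^1 * 181^1 * 617^1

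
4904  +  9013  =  13917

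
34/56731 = 34/56731=0.00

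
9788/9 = 1087 + 5/9 = 1087.56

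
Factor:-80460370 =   -  2^1*5^1*1033^1*7789^1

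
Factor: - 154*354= - 54516 = -  2^2*3^1* 7^1  *  11^1*59^1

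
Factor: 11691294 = 2^1*3^1*1948549^1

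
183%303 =183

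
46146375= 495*93225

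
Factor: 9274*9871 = 91543654=2^1 * 4637^1*9871^1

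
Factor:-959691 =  - 3^1*319897^1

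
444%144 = 12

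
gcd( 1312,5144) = 8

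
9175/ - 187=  - 50+175/187 = - 49.06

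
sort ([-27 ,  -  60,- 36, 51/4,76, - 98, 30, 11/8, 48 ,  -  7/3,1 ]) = [ - 98,  -  60 , - 36, - 27, -7/3, 1, 11/8,51/4, 30,  48, 76]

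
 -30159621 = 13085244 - 43244865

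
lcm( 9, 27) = 27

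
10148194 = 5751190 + 4397004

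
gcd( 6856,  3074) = 2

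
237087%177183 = 59904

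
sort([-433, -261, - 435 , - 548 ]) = [-548, - 435, - 433, - 261 ] 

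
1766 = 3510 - 1744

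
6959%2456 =2047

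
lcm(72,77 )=5544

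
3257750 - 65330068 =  - 62072318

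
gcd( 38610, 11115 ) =585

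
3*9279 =27837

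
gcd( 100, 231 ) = 1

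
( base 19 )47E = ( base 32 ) 1hn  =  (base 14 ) 819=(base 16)637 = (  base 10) 1591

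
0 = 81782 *0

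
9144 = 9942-798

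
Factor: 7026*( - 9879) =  - 69409854 = - 2^1*3^2*37^1*89^1*1171^1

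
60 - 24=36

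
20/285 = 4/57 = 0.07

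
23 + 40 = 63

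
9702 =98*99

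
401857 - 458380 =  - 56523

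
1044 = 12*87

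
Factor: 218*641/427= 139738/427=2^1*7^( - 1)*61^(-1) * 109^1*641^1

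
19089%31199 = 19089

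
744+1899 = 2643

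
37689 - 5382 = 32307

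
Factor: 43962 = 2^1*3^1 * 17^1 * 431^1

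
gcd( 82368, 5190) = 6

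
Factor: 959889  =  3^1*7^1*43^1*1063^1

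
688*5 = 3440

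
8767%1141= 780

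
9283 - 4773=4510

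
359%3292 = 359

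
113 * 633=71529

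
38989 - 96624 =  -57635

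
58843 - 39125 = 19718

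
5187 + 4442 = 9629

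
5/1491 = 5/1491 = 0.00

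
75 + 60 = 135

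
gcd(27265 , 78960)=35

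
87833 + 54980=142813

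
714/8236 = 357/4118 = 0.09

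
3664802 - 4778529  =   - 1113727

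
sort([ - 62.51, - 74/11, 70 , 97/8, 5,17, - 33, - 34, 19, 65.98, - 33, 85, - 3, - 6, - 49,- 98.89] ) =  [ - 98.89, - 62.51, -49, - 34, - 33, - 33, - 74/11, - 6,- 3,5,  97/8,17, 19,65.98, 70,85 ] 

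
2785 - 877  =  1908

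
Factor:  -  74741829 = -3^1*139^1 * 151^1*1187^1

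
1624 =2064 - 440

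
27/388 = 27/388 = 0.07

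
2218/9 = 246 + 4/9 =246.44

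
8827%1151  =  770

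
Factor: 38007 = 3^2*41^1 *103^1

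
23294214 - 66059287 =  - 42765073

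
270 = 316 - 46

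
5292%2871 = 2421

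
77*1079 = 83083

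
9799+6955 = 16754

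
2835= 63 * 45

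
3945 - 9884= - 5939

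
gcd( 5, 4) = 1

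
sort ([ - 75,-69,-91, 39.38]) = [ - 91, - 75, - 69,39.38 ]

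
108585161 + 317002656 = 425587817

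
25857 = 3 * 8619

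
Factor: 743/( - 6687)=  - 1/9 = - 3^( - 2 ) 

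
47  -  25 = 22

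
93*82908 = 7710444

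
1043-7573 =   -  6530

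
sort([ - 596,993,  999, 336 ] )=[ - 596,336, 993,999] 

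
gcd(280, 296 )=8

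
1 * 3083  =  3083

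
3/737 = 3/737 = 0.00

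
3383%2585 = 798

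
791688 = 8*98961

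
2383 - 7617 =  - 5234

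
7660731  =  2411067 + 5249664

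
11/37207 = 11/37207=0.00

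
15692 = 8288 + 7404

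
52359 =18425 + 33934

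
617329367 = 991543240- 374213873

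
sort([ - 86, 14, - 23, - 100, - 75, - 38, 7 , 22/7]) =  [ - 100, - 86, - 75, - 38,-23,22/7, 7, 14]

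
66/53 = 1 + 13/53=1.25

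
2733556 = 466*5866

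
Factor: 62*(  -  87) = -2^1*3^1*29^1*31^1= - 5394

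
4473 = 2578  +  1895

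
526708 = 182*2894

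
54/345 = 18/115  =  0.16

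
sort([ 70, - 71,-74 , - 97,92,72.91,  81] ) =[  -  97, - 74, - 71,70 , 72.91,81, 92 ] 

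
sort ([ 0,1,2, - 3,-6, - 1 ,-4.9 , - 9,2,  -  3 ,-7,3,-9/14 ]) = [ - 9, - 7, - 6,-4.9, - 3, - 3, - 1,-9/14,0,1 , 2,  2,3] 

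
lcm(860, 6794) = 67940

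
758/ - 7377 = - 758/7377  =  -0.10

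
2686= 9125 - 6439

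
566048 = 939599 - 373551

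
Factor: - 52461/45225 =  - 29/25 = -5^(-2 )*29^1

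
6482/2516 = 2 + 725/1258 = 2.58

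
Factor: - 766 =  - 2^1*383^1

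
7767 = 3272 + 4495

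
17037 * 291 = 4957767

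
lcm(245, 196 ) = 980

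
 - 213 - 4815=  - 5028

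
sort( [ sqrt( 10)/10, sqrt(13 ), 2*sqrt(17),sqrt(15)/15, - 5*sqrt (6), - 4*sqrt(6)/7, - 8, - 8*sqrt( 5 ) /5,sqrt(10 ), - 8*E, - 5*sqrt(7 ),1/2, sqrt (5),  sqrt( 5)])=[ - 8*E, - 5 * sqrt(7), - 5*sqrt( 6), - 8, - 8 * sqrt(5 ) /5, -4*sqrt( 6) /7, sqrt( 15) /15, sqrt( 10 ) /10, 1/2, sqrt ( 5),sqrt( 5 ),sqrt(10 ),sqrt(13),  2*sqrt( 17)] 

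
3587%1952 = 1635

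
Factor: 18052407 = 3^2*59^1*33997^1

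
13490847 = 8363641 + 5127206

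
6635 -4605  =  2030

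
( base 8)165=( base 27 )49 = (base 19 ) 63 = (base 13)90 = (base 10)117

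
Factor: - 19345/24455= - 53/67 = - 53^1*67^(-1)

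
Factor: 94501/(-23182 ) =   -  2^( - 1 )*11^3*67^( - 1 )*71^1*173^( - 1) 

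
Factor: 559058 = 2^1*139^1 * 2011^1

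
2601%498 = 111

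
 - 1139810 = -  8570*133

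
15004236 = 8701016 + 6303220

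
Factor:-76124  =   - 2^2*19031^1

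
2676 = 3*892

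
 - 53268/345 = -772/5 = -  154.40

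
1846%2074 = 1846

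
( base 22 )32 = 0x44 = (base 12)58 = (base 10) 68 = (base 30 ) 28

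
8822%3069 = 2684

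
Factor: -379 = -379^1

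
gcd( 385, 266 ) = 7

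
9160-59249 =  -50089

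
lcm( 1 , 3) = 3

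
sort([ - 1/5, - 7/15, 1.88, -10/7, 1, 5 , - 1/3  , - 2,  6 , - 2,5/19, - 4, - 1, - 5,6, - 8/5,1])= [ - 5,-4 , - 2, - 2, - 8/5, - 10/7,-1, - 7/15, - 1/3 , - 1/5,5/19, 1,  1,1.88,5,  6, 6] 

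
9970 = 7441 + 2529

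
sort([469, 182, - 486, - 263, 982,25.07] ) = [ - 486, - 263, 25.07, 182, 469, 982 ] 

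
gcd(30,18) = 6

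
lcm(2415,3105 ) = 21735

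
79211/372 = 212 + 347/372 = 212.93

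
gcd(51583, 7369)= 7369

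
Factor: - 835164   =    -  2^2*3^3*11^1 * 19^1*37^1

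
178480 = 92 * 1940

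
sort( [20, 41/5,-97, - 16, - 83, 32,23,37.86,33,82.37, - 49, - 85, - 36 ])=[ - 97, - 85, - 83, - 49,-36, - 16 , 41/5, 20, 23 , 32, 33,37.86, 82.37] 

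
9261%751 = 249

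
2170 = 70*31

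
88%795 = 88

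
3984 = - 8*( - 498)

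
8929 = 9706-777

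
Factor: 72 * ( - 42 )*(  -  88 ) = 2^7  *3^3 * 7^1*11^1 = 266112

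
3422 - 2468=954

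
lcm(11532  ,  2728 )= 253704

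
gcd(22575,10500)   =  525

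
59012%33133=25879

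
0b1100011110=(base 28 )10e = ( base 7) 2220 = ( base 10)798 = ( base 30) qi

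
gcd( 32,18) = 2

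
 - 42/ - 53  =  42/53 = 0.79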